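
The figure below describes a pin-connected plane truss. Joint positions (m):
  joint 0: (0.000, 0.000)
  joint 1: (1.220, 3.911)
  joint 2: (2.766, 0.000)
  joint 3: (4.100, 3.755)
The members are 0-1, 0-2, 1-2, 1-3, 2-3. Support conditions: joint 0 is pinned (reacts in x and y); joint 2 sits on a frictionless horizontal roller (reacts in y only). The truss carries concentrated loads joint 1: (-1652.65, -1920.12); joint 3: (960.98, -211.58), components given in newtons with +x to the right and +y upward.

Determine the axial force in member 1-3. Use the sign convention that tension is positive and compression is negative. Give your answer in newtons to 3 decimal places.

N=4 nodes, M=5 members, R=3 reactions → 2N=8, M+R=8
member 0 (0-1): L=4.0969, (cx,cy)=(0.2978,0.9546)
member 1 (0-2): L=2.7660, (cx,cy)=(1.0000,0.0000)
member 2 (1-2): L=4.2055, (cx,cy)=(0.3676,-0.9300)
member 3 (1-3): L=2.8842, (cx,cy)=(0.9985,-0.0541)
member 4 (2-3): L=3.9849, (cx,cy)=(0.3348,0.9423)
solve A·x = −loads:
  F[0-1] = -2098.5675 N (compression)
  F[0-2] = -66.7407 N (compression)
  F[1-2] = +30.2958 N (tension)
  F[1-3] = +1018.0737 N (tension)
  F[2-3] = -166.0985 N (compression)
  Rx@0 = +691.6700 N
  Ry@0 = +2003.3594 N
  Ry@2 = +128.3406 N

1018.074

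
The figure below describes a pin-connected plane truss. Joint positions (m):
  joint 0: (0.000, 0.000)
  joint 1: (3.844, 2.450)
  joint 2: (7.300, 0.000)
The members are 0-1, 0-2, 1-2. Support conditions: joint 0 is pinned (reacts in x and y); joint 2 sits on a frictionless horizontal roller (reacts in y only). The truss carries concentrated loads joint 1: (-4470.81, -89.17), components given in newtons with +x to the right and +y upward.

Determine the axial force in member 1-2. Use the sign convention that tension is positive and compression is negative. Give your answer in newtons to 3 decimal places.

2513.303

N=3 nodes, M=3 members, R=3 reactions → 2N=6, M+R=6
member 0 (0-1): L=4.5584, (cx,cy)=(0.8433,0.5375)
member 1 (0-2): L=7.3000, (cx,cy)=(1.0000,0.0000)
member 2 (1-2): L=4.2363, (cx,cy)=(0.8158,-0.5783)
solve A·x = −loads:
  F[0-1] = -2870.2777 N (compression)
  F[0-2] = -2050.3568 N (compression)
  F[1-2] = +2513.3028 N (tension)
  Rx@0 = +4470.8100 N
  Ry@0 = +1542.6926 N
  Ry@2 = -1453.5226 N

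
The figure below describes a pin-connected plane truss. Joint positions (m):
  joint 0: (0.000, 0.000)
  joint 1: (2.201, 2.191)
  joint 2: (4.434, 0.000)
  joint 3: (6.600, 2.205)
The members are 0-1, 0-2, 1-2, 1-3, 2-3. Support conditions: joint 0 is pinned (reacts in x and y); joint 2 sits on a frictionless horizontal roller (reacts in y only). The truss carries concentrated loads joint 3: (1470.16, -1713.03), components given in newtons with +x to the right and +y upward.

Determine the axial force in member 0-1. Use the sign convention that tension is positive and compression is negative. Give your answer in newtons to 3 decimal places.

N=4 nodes, M=5 members, R=3 reactions → 2N=8, M+R=8
member 0 (0-1): L=3.1056, (cx,cy)=(0.7087,0.7055)
member 1 (0-2): L=4.4340, (cx,cy)=(1.0000,0.0000)
member 2 (1-2): L=3.1284, (cx,cy)=(0.7138,-0.7004)
member 3 (1-3): L=4.3990, (cx,cy)=(1.0000,0.0032)
member 4 (2-3): L=3.0909, (cx,cy)=(0.7008,0.7134)
solve A·x = −loads:
  F[0-1] = +2222.4296 N (tension)
  F[0-2] = -104.9090 N (compression)
  F[1-2] = -2224.3451 N (compression)
  F[1-3] = +3162.7952 N (tension)
  F[2-3] = -2415.3713 N (compression)
  Rx@0 = -1470.1600 N
  Ry@0 = -1567.9129 N
  Ry@2 = +3280.9429 N

2222.430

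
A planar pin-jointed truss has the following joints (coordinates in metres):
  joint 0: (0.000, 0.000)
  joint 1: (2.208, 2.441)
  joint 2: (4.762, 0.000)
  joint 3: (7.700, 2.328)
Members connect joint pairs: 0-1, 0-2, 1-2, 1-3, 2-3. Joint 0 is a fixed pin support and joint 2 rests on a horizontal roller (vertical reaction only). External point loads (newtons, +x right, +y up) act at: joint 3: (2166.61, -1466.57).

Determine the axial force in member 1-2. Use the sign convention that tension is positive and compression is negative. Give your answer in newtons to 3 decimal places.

-2959.165

N=4 nodes, M=5 members, R=3 reactions → 2N=8, M+R=8
member 0 (0-1): L=3.2915, (cx,cy)=(0.6708,0.7416)
member 1 (0-2): L=4.7620, (cx,cy)=(1.0000,0.0000)
member 2 (1-2): L=3.5329, (cx,cy)=(0.7229,-0.6909)
member 3 (1-3): L=5.4932, (cx,cy)=(0.9998,-0.0206)
member 4 (2-3): L=3.7485, (cx,cy)=(0.7838,0.6210)
solve A·x = −loads:
  F[0-1] = +2648.2980 N (tension)
  F[0-2] = +390.0634 N (tension)
  F[1-2] = -2959.1653 N (compression)
  F[1-3] = +3916.6105 N (tension)
  F[2-3] = -2231.7261 N (compression)
  Rx@0 = -2166.6100 N
  Ry@0 = -1964.0174 N
  Ry@2 = +3430.5874 N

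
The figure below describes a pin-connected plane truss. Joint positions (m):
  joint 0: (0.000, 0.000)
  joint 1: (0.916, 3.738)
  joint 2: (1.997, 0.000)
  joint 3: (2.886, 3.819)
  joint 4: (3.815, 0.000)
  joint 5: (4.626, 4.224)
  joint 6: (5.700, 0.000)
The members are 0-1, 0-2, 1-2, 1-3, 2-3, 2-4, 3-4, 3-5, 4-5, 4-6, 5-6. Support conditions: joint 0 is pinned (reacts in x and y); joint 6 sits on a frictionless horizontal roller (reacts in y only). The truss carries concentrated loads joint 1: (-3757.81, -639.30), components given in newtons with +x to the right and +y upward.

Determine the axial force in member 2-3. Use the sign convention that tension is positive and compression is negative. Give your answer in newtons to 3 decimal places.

N=7 nodes, M=11 members, R=3 reactions → 2N=14, M+R=14
member 0 (0-1): L=3.8486, (cx,cy)=(0.2380,0.9713)
member 1 (0-2): L=1.9970, (cx,cy)=(1.0000,0.0000)
member 2 (1-2): L=3.8912, (cx,cy)=(0.2778,-0.9606)
member 3 (1-3): L=1.9717, (cx,cy)=(0.9992,0.0411)
member 4 (2-3): L=3.9211, (cx,cy)=(0.2267,0.9740)
member 5 (2-4): L=1.8180, (cx,cy)=(1.0000,0.0000)
member 6 (3-4): L=3.9304, (cx,cy)=(0.2364,-0.9717)
member 7 (3-5): L=1.7865, (cx,cy)=(0.9740,0.2267)
member 8 (4-5): L=4.3012, (cx,cy)=(0.1886,0.9821)
member 9 (4-6): L=1.8850, (cx,cy)=(1.0000,0.0000)
member 10 (5-6): L=4.3584, (cx,cy)=(0.2464,-0.9692)
solve A·x = −loads:
  F[0-1] = -3089.6839 N (compression)
  F[0-2] = -3022.4380 N (compression)
  F[1-2] = +2557.3224 N (tension)
  F[1-3] = +2313.9457 N (tension)
  F[2-3] = -2522.3400 N (compression)
  F[2-4] = -1740.1231 N (compression)
  F[3-4] = +2694.7280 N (tension)
  F[3-5] = +1132.6741 N (tension)
  F[4-5] = -2666.1955 N (compression)
  F[4-6] = -600.4625 N (compression)
  F[5-6] = +2436.7374 N (tension)
  Rx@0 = +3757.8100 N
  Ry@0 = +3000.8956 N
  Ry@6 = -2361.5956 N

-2522.340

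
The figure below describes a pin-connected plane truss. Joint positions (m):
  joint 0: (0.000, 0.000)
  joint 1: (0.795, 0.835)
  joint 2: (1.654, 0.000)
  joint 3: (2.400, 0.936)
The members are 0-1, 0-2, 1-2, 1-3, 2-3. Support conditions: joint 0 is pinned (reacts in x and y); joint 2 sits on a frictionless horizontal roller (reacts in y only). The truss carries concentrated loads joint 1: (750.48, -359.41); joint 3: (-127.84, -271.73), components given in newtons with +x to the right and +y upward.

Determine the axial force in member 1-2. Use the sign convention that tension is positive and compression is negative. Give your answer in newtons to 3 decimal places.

-855.007

N=4 nodes, M=5 members, R=3 reactions → 2N=8, M+R=8
member 0 (0-1): L=1.1529, (cx,cy)=(0.6895,0.7242)
member 1 (0-2): L=1.6540, (cx,cy)=(1.0000,0.0000)
member 2 (1-2): L=1.1980, (cx,cy)=(0.7171,-0.6970)
member 3 (1-3): L=1.6082, (cx,cy)=(0.9980,0.0628)
member 4 (2-3): L=1.1969, (cx,cy)=(0.6233,0.7820)
solve A·x = −loads:
  F[0-1] = +334.7289 N (tension)
  F[0-2] = +391.8287 N (tension)
  F[1-2] = -855.0069 N (compression)
  F[1-3] = +93.6012 N (tension)
  F[2-3] = -354.9942 N (compression)
  Rx@0 = -622.6400 N
  Ry@0 = -242.4244 N
  Ry@2 = +873.5644 N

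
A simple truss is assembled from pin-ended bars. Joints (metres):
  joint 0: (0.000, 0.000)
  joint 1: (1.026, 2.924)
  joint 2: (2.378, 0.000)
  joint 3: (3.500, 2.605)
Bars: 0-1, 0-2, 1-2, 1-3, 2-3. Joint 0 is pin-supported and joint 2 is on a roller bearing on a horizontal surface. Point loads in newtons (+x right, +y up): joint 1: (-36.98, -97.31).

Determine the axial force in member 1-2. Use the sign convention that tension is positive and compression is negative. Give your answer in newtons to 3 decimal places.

3.840

N=4 nodes, M=5 members, R=3 reactions → 2N=8, M+R=8
member 0 (0-1): L=3.0988, (cx,cy)=(0.3311,0.9436)
member 1 (0-2): L=2.3780, (cx,cy)=(1.0000,0.0000)
member 2 (1-2): L=3.2214, (cx,cy)=(0.4197,-0.9077)
member 3 (1-3): L=2.4945, (cx,cy)=(0.9918,-0.1279)
member 4 (2-3): L=2.8364, (cx,cy)=(0.3956,0.9184)
solve A·x = −loads:
  F[0-1] = -106.8210 N (compression)
  F[0-2] = -1.6118 N (compression)
  F[1-2] = +3.8405 N (tension)
  F[1-3] = -0.0000 N (tension)
  F[2-3] = +0.0000 N (tension)
  Rx@0 = +36.9800 N
  Ry@0 = +100.7959 N
  Ry@2 = -3.4859 N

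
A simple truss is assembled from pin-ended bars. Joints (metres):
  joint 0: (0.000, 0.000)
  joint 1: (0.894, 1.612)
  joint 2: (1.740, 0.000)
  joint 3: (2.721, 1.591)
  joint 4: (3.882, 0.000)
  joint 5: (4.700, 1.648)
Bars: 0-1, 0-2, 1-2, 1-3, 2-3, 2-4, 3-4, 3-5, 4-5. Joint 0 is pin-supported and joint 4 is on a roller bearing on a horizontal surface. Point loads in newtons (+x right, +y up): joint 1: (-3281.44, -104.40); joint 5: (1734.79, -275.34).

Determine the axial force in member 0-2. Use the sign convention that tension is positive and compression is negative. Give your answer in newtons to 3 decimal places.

-1187.000

N=6 nodes, M=9 members, R=3 reactions → 2N=12, M+R=12
member 0 (0-1): L=1.8433, (cx,cy)=(0.4850,0.8745)
member 1 (0-2): L=1.7400, (cx,cy)=(1.0000,0.0000)
member 2 (1-2): L=1.8205, (cx,cy)=(0.4647,-0.8855)
member 3 (1-3): L=1.8271, (cx,cy)=(0.9999,-0.0115)
member 4 (2-3): L=1.8691, (cx,cy)=(0.5248,0.8512)
member 5 (2-4): L=2.1420, (cx,cy)=(1.0000,0.0000)
member 6 (3-4): L=1.9696, (cx,cy)=(0.5895,-0.8078)
member 7 (3-5): L=1.9798, (cx,cy)=(0.9996,0.0288)
member 8 (4-5): L=1.8398, (cx,cy)=(0.4446,0.8957)
solve A·x = −loads:
  F[0-1] = -741.5505 N (compression)
  F[0-2] = -1186.9995 N (compression)
  F[1-2] = +580.0470 N (tension)
  F[1-3] = +2652.4141 N (tension)
  F[2-3] = -603.3982 N (compression)
  F[2-4] = -600.7593 N (compression)
  F[3-4] = +741.2581 N (tension)
  F[3-5] = +1899.3880 N (tension)
  F[4-5] = -368.4426 N (compression)
  Rx@0 = +1546.6500 N
  Ry@0 = +648.4973 N
  Ry@4 = -268.7573 N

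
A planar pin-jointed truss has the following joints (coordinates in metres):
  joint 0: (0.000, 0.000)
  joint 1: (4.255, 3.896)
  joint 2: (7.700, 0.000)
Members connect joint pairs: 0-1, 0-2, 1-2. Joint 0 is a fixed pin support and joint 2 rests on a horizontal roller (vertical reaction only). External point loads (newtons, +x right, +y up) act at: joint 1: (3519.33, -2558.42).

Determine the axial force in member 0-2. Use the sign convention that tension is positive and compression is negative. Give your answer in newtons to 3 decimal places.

2824.675

N=3 nodes, M=3 members, R=3 reactions → 2N=6, M+R=6
member 0 (0-1): L=5.7692, (cx,cy)=(0.7375,0.6753)
member 1 (0-2): L=7.7000, (cx,cy)=(1.0000,0.0000)
member 2 (1-2): L=5.2007, (cx,cy)=(0.6624,-0.7491)
solve A·x = −loads:
  F[0-1] = +941.8596 N (tension)
  F[0-2] = +2824.6752 N (tension)
  F[1-2] = -4264.2000 N (compression)
  Rx@0 = -3519.3300 N
  Ry@0 = -636.0458 N
  Ry@2 = +3194.4658 N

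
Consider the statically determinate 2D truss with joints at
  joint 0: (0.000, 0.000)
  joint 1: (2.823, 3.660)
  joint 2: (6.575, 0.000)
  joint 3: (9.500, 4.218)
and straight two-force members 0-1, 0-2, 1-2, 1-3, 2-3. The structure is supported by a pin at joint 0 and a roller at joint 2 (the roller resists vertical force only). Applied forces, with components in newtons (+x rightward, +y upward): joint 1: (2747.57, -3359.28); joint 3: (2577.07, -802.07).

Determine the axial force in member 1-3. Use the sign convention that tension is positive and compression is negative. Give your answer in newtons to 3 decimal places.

3337.616

N=4 nodes, M=5 members, R=3 reactions → 2N=8, M+R=8
member 0 (0-1): L=4.6222, (cx,cy)=(0.6107,0.7918)
member 1 (0-2): L=6.5750, (cx,cy)=(1.0000,0.0000)
member 2 (1-2): L=5.2415, (cx,cy)=(0.7158,-0.6983)
member 3 (1-3): L=6.7003, (cx,cy)=(0.9965,0.0833)
member 4 (2-3): L=5.1329, (cx,cy)=(0.5698,0.8218)
solve A·x = −loads:
  F[0-1] = +2049.1134 N (tension)
  F[0-2] = +4073.1536 N (tension)
  F[1-2] = -6736.3982 N (compression)
  F[1-3] = +3337.6163 N (tension)
  F[2-3] = -1314.3013 N (compression)
  Rx@0 = -5324.6400 N
  Ry@0 = -1622.5435 N
  Ry@2 = +5783.8935 N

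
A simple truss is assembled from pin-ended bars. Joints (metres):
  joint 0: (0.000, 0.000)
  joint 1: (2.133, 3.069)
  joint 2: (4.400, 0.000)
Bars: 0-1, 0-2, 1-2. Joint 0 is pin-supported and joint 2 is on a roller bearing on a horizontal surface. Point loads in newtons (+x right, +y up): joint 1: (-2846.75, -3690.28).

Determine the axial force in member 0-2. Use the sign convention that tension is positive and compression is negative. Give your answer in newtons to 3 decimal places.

-145.269

N=3 nodes, M=3 members, R=3 reactions → 2N=6, M+R=6
member 0 (0-1): L=3.7374, (cx,cy)=(0.5707,0.8212)
member 1 (0-2): L=4.4000, (cx,cy)=(1.0000,0.0000)
member 2 (1-2): L=3.8155, (cx,cy)=(0.5942,-0.8044)
solve A·x = −loads:
  F[0-1] = -4733.5304 N (compression)
  F[0-2] = -145.2690 N (compression)
  F[1-2] = +244.4967 N (tension)
  Rx@0 = +2846.7500 N
  Ry@0 = +3886.9410 N
  Ry@2 = -196.6610 N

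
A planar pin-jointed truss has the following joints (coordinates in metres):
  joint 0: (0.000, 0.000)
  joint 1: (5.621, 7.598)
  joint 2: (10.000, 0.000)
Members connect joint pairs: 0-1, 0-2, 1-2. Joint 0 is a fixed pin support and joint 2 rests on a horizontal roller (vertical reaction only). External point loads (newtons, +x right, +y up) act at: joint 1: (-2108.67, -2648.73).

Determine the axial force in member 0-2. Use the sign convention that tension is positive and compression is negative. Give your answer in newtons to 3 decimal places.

N=3 nodes, M=3 members, R=3 reactions → 2N=6, M+R=6
member 0 (0-1): L=9.4512, (cx,cy)=(0.5947,0.8039)
member 1 (0-2): L=10.0000, (cx,cy)=(1.0000,0.0000)
member 2 (1-2): L=8.7696, (cx,cy)=(0.4993,-0.8664)
solve A·x = −loads:
  F[0-1] = -3435.7280 N (compression)
  F[0-2] = -65.3083 N (compression)
  F[1-2] = +130.7890 N (tension)
  Rx@0 = +2108.6700 N
  Ry@0 = +2762.0463 N
  Ry@2 = -113.3163 N

-65.308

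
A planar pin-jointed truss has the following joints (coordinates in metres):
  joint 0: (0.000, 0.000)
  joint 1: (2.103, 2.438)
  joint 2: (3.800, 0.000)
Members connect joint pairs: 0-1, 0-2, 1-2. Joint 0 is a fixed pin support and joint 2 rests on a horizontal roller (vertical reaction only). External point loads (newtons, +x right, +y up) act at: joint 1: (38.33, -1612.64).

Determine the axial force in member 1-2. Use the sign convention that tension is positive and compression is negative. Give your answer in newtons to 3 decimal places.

-1117.348

N=3 nodes, M=3 members, R=3 reactions → 2N=6, M+R=6
member 0 (0-1): L=3.2197, (cx,cy)=(0.6532,0.7572)
member 1 (0-2): L=3.8000, (cx,cy)=(1.0000,0.0000)
member 2 (1-2): L=2.9705, (cx,cy)=(0.5713,-0.8207)
solve A·x = −loads:
  F[0-1] = -918.6035 N (compression)
  F[0-2] = +638.3314 N (tension)
  F[1-2] = -1117.3483 N (compression)
  Rx@0 = -38.3300 N
  Ry@0 = +695.5794 N
  Ry@2 = +917.0606 N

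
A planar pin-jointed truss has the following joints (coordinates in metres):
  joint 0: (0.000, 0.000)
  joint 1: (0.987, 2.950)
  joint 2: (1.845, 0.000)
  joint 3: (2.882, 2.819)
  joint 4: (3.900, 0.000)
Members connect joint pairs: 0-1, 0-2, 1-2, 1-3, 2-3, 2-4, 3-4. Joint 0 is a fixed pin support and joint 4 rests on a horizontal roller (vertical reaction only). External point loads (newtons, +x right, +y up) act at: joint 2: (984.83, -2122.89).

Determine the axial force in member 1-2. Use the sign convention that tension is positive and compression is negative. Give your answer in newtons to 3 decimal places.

1216.352

N=5 nodes, M=7 members, R=3 reactions → 2N=10, M+R=10
member 0 (0-1): L=3.1107, (cx,cy)=(0.3173,0.9483)
member 1 (0-2): L=1.8450, (cx,cy)=(1.0000,0.0000)
member 2 (1-2): L=3.0722, (cx,cy)=(0.2793,-0.9602)
member 3 (1-3): L=1.8995, (cx,cy)=(0.9976,-0.0690)
member 4 (2-3): L=3.0037, (cx,cy)=(0.3452,0.9385)
member 5 (2-4): L=2.0550, (cx,cy)=(1.0000,0.0000)
member 6 (3-4): L=2.9972, (cx,cy)=(0.3397,-0.9406)
solve A·x = −loads:
  F[0-1] = -1179.5481 N (compression)
  F[0-2] = +1359.0869 N (tension)
  F[1-2] = +1216.3521 N (tension)
  F[1-3] = -715.6575 N (compression)
  F[2-3] = +1017.4975 N (tension)
  F[2-4] = +362.6703 N (tension)
  F[3-4] = -1067.7681 N (compression)
  Rx@0 = -984.8300 N
  Ry@0 = +1118.5997 N
  Ry@4 = +1004.2903 N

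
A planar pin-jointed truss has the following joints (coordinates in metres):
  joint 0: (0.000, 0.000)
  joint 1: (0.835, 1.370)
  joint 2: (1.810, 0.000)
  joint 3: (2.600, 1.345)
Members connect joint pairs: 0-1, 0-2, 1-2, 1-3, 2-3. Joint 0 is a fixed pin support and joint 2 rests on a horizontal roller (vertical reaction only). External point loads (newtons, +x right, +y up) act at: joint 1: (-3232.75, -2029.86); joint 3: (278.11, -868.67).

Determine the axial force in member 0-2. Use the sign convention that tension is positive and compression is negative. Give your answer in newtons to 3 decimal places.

-1153.895

N=4 nodes, M=5 members, R=3 reactions → 2N=8, M+R=8
member 0 (0-1): L=1.6044, (cx,cy)=(0.5204,0.8539)
member 1 (0-2): L=1.8100, (cx,cy)=(1.0000,0.0000)
member 2 (1-2): L=1.6815, (cx,cy)=(0.5798,-0.8147)
member 3 (1-3): L=1.7652, (cx,cy)=(0.9999,-0.0142)
member 4 (2-3): L=1.5598, (cx,cy)=(0.5065,0.8623)
solve A·x = −loads:
  F[0-1] = -3460.0357 N (compression)
  F[0-2] = -1153.8949 N (compression)
  F[1-2] = +1121.3214 N (tension)
  F[1-3] = +781.9065 N (tension)
  F[2-3] = -994.5867 N (compression)
  Rx@0 = +2954.6400 N
  Ry@0 = +2954.5159 N
  Ry@2 = -55.9859 N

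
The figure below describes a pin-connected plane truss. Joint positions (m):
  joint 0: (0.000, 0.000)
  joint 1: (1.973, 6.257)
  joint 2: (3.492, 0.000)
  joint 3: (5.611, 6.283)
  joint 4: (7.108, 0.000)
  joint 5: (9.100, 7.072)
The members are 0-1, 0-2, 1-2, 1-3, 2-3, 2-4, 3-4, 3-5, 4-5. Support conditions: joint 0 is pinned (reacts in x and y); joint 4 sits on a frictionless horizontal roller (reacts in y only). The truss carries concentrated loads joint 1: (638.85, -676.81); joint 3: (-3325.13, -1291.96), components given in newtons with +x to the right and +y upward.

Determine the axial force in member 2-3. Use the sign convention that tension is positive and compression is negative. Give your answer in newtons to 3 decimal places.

-2580.500

N=6 nodes, M=9 members, R=3 reactions → 2N=12, M+R=12
member 0 (0-1): L=6.5607, (cx,cy)=(0.3007,0.9537)
member 1 (0-2): L=3.4920, (cx,cy)=(1.0000,0.0000)
member 2 (1-2): L=6.4387, (cx,cy)=(0.2359,-0.9718)
member 3 (1-3): L=3.6381, (cx,cy)=(1.0000,0.0071)
member 4 (2-3): L=6.6307, (cx,cy)=(0.3196,0.9476)
member 5 (2-4): L=3.6160, (cx,cy)=(1.0000,0.0000)
member 6 (3-4): L=6.4589, (cx,cy)=(0.2318,-0.9728)
member 7 (3-5): L=3.5771, (cx,cy)=(0.9754,0.2206)
member 8 (4-5): L=7.3472, (cx,cy)=(0.2711,0.9625)
solve A·x = −loads:
  F[0-1] = -3290.1762 N (compression)
  F[0-2] = -1696.8249 N (compression)
  F[1-2] = +2516.2055 N (tension)
  F[1-3] = -2221.9740 N (compression)
  F[2-3] = -2580.4998 N (compression)
  F[2-4] = -278.5524 N (compression)
  F[3-4] = +1201.8277 N (tension)
  F[3-5] = +0.0000 N (tension)
  F[4-5] = +0.0000 N (tension)
  Rx@0 = +2686.2800 N
  Ry@0 = +3137.8715 N
  Ry@4 = -1169.1015 N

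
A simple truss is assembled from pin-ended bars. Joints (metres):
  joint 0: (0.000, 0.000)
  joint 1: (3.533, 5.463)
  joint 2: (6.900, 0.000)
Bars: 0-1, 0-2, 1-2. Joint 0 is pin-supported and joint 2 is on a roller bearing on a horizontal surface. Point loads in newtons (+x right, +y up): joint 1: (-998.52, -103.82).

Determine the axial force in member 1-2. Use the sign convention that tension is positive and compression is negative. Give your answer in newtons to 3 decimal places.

866.215

N=3 nodes, M=3 members, R=3 reactions → 2N=6, M+R=6
member 0 (0-1): L=6.5059, (cx,cy)=(0.5430,0.8397)
member 1 (0-2): L=6.9000, (cx,cy)=(1.0000,0.0000)
member 2 (1-2): L=6.4172, (cx,cy)=(0.5247,-0.8513)
solve A·x = −loads:
  F[0-1] = -1001.8178 N (compression)
  F[0-2] = -454.4855 N (compression)
  F[1-2] = +866.2150 N (tension)
  Rx@0 = +998.5200 N
  Ry@0 = +841.2285 N
  Ry@2 = -737.4085 N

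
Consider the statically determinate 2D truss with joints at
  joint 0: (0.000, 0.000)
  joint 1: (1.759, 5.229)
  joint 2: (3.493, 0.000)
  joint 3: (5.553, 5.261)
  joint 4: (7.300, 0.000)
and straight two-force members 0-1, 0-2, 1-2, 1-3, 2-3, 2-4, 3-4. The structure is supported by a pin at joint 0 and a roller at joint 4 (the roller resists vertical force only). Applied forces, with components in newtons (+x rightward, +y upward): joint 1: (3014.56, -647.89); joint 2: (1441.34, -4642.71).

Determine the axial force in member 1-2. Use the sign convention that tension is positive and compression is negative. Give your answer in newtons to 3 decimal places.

82.150

N=5 nodes, M=7 members, R=3 reactions → 2N=10, M+R=10
member 0 (0-1): L=5.5169, (cx,cy)=(0.3188,0.9478)
member 1 (0-2): L=3.4930, (cx,cy)=(1.0000,0.0000)
member 2 (1-2): L=5.5090, (cx,cy)=(0.3148,-0.9492)
member 3 (1-3): L=3.7941, (cx,cy)=(1.0000,0.0084)
member 4 (2-3): L=5.6499, (cx,cy)=(0.3646,0.9312)
member 5 (2-4): L=3.8070, (cx,cy)=(1.0000,0.0000)
member 6 (3-4): L=5.5435, (cx,cy)=(0.3151,-0.9490)
solve A·x = −loads:
  F[0-1] = -795.1457 N (compression)
  F[0-2] = +4709.4216 N (tension)
  F[1-2] = +82.1499 N (tension)
  F[1-3] = -3294.0561 N (compression)
  F[2-3] = +4902.1937 N (tension)
  F[2-4] = +1506.5686 N (tension)
  F[3-4] = -4780.5537 N (compression)
  Rx@0 = -4455.9000 N
  Ry@0 = +753.6467 N
  Ry@4 = +4536.9533 N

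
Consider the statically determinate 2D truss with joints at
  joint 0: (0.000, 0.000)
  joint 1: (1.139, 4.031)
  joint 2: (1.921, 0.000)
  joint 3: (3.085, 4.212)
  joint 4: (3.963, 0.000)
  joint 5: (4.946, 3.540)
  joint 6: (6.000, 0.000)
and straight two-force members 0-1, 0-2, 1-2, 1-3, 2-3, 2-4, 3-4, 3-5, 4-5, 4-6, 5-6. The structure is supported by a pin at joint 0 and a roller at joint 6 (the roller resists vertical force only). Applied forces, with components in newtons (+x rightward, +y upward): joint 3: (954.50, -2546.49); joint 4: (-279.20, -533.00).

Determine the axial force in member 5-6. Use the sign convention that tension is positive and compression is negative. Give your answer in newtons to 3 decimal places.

N=7 nodes, M=11 members, R=3 reactions → 2N=14, M+R=14
member 0 (0-1): L=4.1888, (cx,cy)=(0.2719,0.9623)
member 1 (0-2): L=1.9210, (cx,cy)=(1.0000,0.0000)
member 2 (1-2): L=4.1062, (cx,cy)=(0.1904,-0.9817)
member 3 (1-3): L=1.9544, (cx,cy)=(0.9957,0.0926)
member 4 (2-3): L=4.3699, (cx,cy)=(0.2664,0.9639)
member 5 (2-4): L=2.0420, (cx,cy)=(1.0000,0.0000)
member 6 (3-4): L=4.3025, (cx,cy)=(0.2041,-0.9790)
member 7 (3-5): L=1.9786, (cx,cy)=(0.9406,-0.3396)
member 8 (4-5): L=3.6739, (cx,cy)=(0.2676,0.9635)
member 9 (4-6): L=2.0370, (cx,cy)=(1.0000,0.0000)
member 10 (5-6): L=3.6936, (cx,cy)=(0.2854,-0.9584)
solve A·x = −loads:
  F[0-1] = -777.3536 N (compression)
  F[0-2] = +886.6731 N (tension)
  F[1-2] = +728.8332 N (tension)
  F[1-3] = -351.6879 N (compression)
  F[2-3] = -742.3128 N (compression)
  F[2-4] = +1223.2055 N (tension)
  F[3-4] = -1387.3353 N (compression)
  F[3-5] = -1296.3556 N (compression)
  F[4-5] = +1962.6993 N (tension)
  F[4-6] = +694.1590 N (tension)
  F[5-6] = -2432.5712 N (compression)
  Rx@0 = -675.3000 N
  Ry@0 = +748.0642 N
  Ry@6 = +2331.4258 N

-2432.571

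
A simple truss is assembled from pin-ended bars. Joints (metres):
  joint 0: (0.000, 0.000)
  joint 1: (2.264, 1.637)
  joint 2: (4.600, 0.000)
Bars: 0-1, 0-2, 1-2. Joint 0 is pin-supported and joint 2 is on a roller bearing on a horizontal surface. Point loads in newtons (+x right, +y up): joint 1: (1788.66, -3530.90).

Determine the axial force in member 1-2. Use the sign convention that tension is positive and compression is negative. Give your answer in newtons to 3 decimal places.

-4137.316

N=3 nodes, M=3 members, R=3 reactions → 2N=6, M+R=6
member 0 (0-1): L=2.7938, (cx,cy)=(0.8104,0.5859)
member 1 (0-2): L=4.6000, (cx,cy)=(1.0000,0.0000)
member 2 (1-2): L=2.8525, (cx,cy)=(0.8189,-0.5739)
solve A·x = −loads:
  F[0-1] = -1973.8604 N (compression)
  F[0-2] = +3388.1939 N (tension)
  F[1-2] = -4137.3155 N (compression)
  Rx@0 = -1788.6600 N
  Ry@0 = +1156.5535 N
  Ry@2 = +2374.3465 N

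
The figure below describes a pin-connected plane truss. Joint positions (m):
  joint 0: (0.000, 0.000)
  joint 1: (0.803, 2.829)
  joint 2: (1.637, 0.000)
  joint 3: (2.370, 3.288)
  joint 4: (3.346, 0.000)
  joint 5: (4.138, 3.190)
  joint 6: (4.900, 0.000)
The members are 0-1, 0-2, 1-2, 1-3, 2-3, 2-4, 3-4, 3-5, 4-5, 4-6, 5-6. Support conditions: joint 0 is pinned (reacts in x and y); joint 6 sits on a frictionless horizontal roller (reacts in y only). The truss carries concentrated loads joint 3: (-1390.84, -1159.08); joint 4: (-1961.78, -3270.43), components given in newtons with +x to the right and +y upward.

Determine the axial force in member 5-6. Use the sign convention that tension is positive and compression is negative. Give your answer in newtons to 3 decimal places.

N=7 nodes, M=11 members, R=3 reactions → 2N=14, M+R=14
member 0 (0-1): L=2.9408, (cx,cy)=(0.2731,0.9620)
member 1 (0-2): L=1.6370, (cx,cy)=(1.0000,0.0000)
member 2 (1-2): L=2.9494, (cx,cy)=(0.2828,-0.9592)
member 3 (1-3): L=1.6328, (cx,cy)=(0.9597,0.2811)
member 4 (2-3): L=3.3687, (cx,cy)=(0.2176,0.9760)
member 5 (2-4): L=1.7090, (cx,cy)=(1.0000,0.0000)
member 6 (3-4): L=3.4298, (cx,cy)=(0.2846,-0.9587)
member 7 (3-5): L=1.7707, (cx,cy)=(0.9985,-0.0553)
member 8 (4-5): L=3.2868, (cx,cy)=(0.2410,0.9705)
member 9 (4-6): L=1.5540, (cx,cy)=(1.0000,0.0000)
member 10 (5-6): L=3.2797, (cx,cy)=(0.2323,-0.9726)
solve A·x = −loads:
  F[0-1] = -2670.4226 N (compression)
  F[0-2] = -2623.4372 N (compression)
  F[1-2] = +2260.3783 N (tension)
  F[1-3] = -1425.8491 N (compression)
  F[2-3] = -2221.3490 N (compression)
  F[2-4] = -1500.9211 N (compression)
  F[3-4] = +1522.3564 N (tension)
  F[3-5] = -895.4404 N (compression)
  F[4-5] = +1865.9943 N (tension)
  F[4-6] = +444.4373 N (tension)
  F[5-6] = -1912.9161 N (compression)
  Rx@0 = +3352.6200 N
  Ry@0 = +2568.9393 N
  Ry@6 = +1860.5707 N

-1912.916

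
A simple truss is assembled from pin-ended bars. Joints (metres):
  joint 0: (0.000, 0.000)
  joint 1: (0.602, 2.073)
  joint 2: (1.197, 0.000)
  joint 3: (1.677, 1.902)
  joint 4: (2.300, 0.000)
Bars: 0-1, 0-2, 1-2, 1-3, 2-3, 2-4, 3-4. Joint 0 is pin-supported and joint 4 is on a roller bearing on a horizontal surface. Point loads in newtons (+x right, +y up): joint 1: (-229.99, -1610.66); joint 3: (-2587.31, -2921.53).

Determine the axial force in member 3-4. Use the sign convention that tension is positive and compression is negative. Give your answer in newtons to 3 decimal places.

-215.575

N=5 nodes, M=7 members, R=3 reactions → 2N=10, M+R=10
member 0 (0-1): L=2.1586, (cx,cy)=(0.2789,0.9603)
member 1 (0-2): L=1.1970, (cx,cy)=(1.0000,0.0000)
member 2 (1-2): L=2.1567, (cx,cy)=(0.2759,-0.9612)
member 3 (1-3): L=1.0885, (cx,cy)=(0.9876,-0.1571)
member 4 (2-3): L=1.9616, (cx,cy)=(0.2447,0.9696)
member 5 (2-4): L=1.1030, (cx,cy)=(1.0000,0.0000)
member 6 (3-4): L=2.0014, (cx,cy)=(0.3113,-0.9503)
solve A·x = −loads:
  F[0-1] = -4506.0987 N (compression)
  F[0-2] = -1560.6432 N (compression)
  F[1-2] = +3139.6029 N (tension)
  F[1-3] = -1916.6322 N (compression)
  F[2-3] = -3112.3725 N (compression)
  F[2-4] = +67.1036 N (tension)
  F[3-4] = -215.5753 N (compression)
  Rx@0 = +2817.3000 N
  Ry@0 = +4327.3247 N
  Ry@4 = +204.8653 N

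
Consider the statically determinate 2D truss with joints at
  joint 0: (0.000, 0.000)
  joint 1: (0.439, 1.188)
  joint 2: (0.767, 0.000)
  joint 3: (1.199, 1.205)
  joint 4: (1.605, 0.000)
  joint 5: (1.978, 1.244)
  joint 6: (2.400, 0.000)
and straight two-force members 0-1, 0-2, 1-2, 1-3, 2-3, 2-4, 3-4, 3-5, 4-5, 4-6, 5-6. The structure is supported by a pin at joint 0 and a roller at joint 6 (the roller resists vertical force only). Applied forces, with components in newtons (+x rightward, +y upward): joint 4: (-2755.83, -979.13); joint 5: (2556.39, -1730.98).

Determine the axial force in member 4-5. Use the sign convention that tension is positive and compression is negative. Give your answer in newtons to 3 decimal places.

1701.513

N=7 nodes, M=11 members, R=3 reactions → 2N=14, M+R=14
member 0 (0-1): L=1.2665, (cx,cy)=(0.3466,0.9380)
member 1 (0-2): L=0.7670, (cx,cy)=(1.0000,0.0000)
member 2 (1-2): L=1.2324, (cx,cy)=(0.2661,-0.9639)
member 3 (1-3): L=0.7602, (cx,cy)=(0.9997,0.0224)
member 4 (2-3): L=1.2801, (cx,cy)=(0.3375,0.9413)
member 5 (2-4): L=0.8380, (cx,cy)=(1.0000,0.0000)
member 6 (3-4): L=1.2716, (cx,cy)=(0.3193,-0.9477)
member 7 (3-5): L=0.7800, (cx,cy)=(0.9987,0.0500)
member 8 (4-5): L=1.2987, (cx,cy)=(0.2872,0.9579)
member 9 (4-6): L=0.7950, (cx,cy)=(1.0000,0.0000)
member 10 (5-6): L=1.3136, (cx,cy)=(0.3212,-0.9470)
solve A·x = −loads:
  F[0-1] = +742.3850 N (tension)
  F[0-2] = -456.7654 N (compression)
  F[1-2] = -712.0463 N (compression)
  F[1-3] = +446.9391 N (tension)
  F[2-3] = +729.1418 N (tension)
  F[2-4] = -892.3340 N (compression)
  F[3-4] = -686.6375 N (compression)
  F[3-5] = +913.2751 N (tension)
  F[4-5] = +1701.5132 N (tension)
  F[4-6] = +1155.5715 N (tension)
  F[5-6] = -3597.1367 N (compression)
  Rx@0 = +199.4400 N
  Ry@0 = -696.3614 N
  Ry@6 = +3406.4714 N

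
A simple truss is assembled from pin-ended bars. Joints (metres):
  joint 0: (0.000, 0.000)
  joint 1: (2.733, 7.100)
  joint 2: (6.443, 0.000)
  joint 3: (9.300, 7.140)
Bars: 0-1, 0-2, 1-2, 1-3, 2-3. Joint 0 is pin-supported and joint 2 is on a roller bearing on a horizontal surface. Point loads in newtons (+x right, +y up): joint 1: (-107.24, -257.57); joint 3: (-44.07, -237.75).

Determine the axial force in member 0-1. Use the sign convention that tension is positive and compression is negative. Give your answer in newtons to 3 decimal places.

-224.915

N=4 nodes, M=5 members, R=3 reactions → 2N=8, M+R=8
member 0 (0-1): L=7.6078, (cx,cy)=(0.3592,0.9332)
member 1 (0-2): L=6.4430, (cx,cy)=(1.0000,0.0000)
member 2 (1-2): L=8.0109, (cx,cy)=(0.4631,-0.8863)
member 3 (1-3): L=6.5671, (cx,cy)=(1.0000,0.0061)
member 4 (2-3): L=7.6904, (cx,cy)=(0.3715,0.9284)
solve A·x = −loads:
  F[0-1] = -224.9154 N (compression)
  F[0-2] = -70.5126 N (compression)
  F[1-2] = -53.4320 N (compression)
  F[1-3] = +51.1890 N (tension)
  F[2-3] = -256.4128 N (compression)
  Rx@0 = +151.3100 N
  Ry@0 = +209.9017 N
  Ry@2 = +285.4183 N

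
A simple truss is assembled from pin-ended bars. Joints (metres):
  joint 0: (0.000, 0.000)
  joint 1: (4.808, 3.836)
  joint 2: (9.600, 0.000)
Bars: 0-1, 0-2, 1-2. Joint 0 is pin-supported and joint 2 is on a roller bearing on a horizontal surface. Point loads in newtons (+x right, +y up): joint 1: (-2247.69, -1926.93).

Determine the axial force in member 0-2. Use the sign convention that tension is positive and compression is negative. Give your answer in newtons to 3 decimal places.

83.612

N=3 nodes, M=3 members, R=3 reactions → 2N=6, M+R=6
member 0 (0-1): L=6.1508, (cx,cy)=(0.7817,0.6237)
member 1 (0-2): L=9.6000, (cx,cy)=(1.0000,0.0000)
member 2 (1-2): L=6.1383, (cx,cy)=(0.7807,-0.6249)
solve A·x = −loads:
  F[0-1] = -2982.3754 N (compression)
  F[0-2] = +83.6118 N (tension)
  F[1-2] = -107.1015 N (compression)
  Rx@0 = +2247.6900 N
  Ry@0 = +1859.9987 N
  Ry@2 = +66.9313 N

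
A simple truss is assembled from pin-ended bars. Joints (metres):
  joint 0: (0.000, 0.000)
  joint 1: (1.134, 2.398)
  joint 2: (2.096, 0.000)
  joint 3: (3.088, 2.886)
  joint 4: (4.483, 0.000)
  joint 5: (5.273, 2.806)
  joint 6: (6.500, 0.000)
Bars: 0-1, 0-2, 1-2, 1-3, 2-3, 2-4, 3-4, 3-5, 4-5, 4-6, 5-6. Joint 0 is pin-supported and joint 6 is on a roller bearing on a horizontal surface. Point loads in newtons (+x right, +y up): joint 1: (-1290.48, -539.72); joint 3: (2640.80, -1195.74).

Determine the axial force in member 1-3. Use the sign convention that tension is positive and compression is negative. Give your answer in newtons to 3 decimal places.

N=7 nodes, M=11 members, R=3 reactions → 2N=14, M+R=14
member 0 (0-1): L=2.6526, (cx,cy)=(0.4275,0.9040)
member 1 (0-2): L=2.0960, (cx,cy)=(1.0000,0.0000)
member 2 (1-2): L=2.5838, (cx,cy)=(0.3723,-0.9281)
member 3 (1-3): L=2.0140, (cx,cy)=(0.9702,0.2423)
member 4 (2-3): L=3.0517, (cx,cy)=(0.3251,0.9457)
member 5 (2-4): L=2.3870, (cx,cy)=(1.0000,0.0000)
member 6 (3-4): L=3.2055, (cx,cy)=(0.4352,-0.9003)
member 7 (3-5): L=2.1865, (cx,cy)=(0.9993,-0.0366)
member 8 (4-5): L=2.9151, (cx,cy)=(0.2710,0.9626)
member 9 (4-6): L=2.0170, (cx,cy)=(1.0000,0.0000)
member 10 (5-6): L=3.0625, (cx,cy)=(0.4006,-0.9162)
solve A·x = −loads:
  F[0-1] = -416.8119 N (compression)
  F[0-2] = +1528.5083 N (tension)
  F[1-2] = +112.4997 N (tension)
  F[1-3] = +1103.2821 N (tension)
  F[2-3] = -110.4071 N (compression)
  F[2-4] = +1606.2838 N (tension)
  F[3-4] = -1469.7430 N (compression)
  F[3-5] = -967.3082 N (compression)
  F[4-5] = +1374.7076 N (tension)
  F[4-6] = +594.1095 N (tension)
  F[5-6] = -1482.8731 N (compression)
  Rx@0 = -1350.3200 N
  Ry@0 = +376.8038 N
  Ry@6 = +1358.6562 N

1103.282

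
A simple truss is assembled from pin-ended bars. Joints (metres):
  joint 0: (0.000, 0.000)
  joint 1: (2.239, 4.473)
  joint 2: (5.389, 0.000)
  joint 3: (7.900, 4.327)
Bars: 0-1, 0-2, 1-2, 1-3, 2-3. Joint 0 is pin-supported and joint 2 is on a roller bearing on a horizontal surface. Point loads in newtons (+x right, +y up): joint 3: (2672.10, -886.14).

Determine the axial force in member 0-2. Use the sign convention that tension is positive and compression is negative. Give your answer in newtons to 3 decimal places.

1391.465

N=4 nodes, M=5 members, R=3 reactions → 2N=8, M+R=8
member 0 (0-1): L=5.0021, (cx,cy)=(0.4476,0.8942)
member 1 (0-2): L=5.3890, (cx,cy)=(1.0000,0.0000)
member 2 (1-2): L=5.4709, (cx,cy)=(0.5758,-0.8176)
member 3 (1-3): L=5.6629, (cx,cy)=(0.9997,-0.0258)
member 4 (2-3): L=5.0028, (cx,cy)=(0.5019,0.8649)
solve A·x = −loads:
  F[0-1] = +2861.0297 N (tension)
  F[0-2] = +1391.4648 N (tension)
  F[1-2] = -3228.1772 N (compression)
  F[1-3] = +3140.3945 N (tension)
  F[2-3] = -930.9292 N (compression)
  Rx@0 = -2672.1000 N
  Ry@0 = -2558.4105 N
  Ry@2 = +3444.5505 N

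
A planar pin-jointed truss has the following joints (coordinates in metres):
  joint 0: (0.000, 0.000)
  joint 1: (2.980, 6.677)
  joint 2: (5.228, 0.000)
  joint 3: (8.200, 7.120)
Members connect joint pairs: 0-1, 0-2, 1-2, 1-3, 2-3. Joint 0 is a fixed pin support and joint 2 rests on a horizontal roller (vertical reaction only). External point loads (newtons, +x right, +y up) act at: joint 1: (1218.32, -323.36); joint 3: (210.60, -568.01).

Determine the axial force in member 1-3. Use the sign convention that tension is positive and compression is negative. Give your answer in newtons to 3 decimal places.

N=4 nodes, M=5 members, R=3 reactions → 2N=8, M+R=8
member 0 (0-1): L=7.3118, (cx,cy)=(0.4076,0.9132)
member 1 (0-2): L=5.2280, (cx,cy)=(1.0000,0.0000)
member 2 (1-2): L=7.0453, (cx,cy)=(0.3191,-0.9477)
member 3 (1-3): L=5.2388, (cx,cy)=(0.9964,0.0846)
member 4 (2-3): L=7.7154, (cx,cy)=(0.3852,0.9228)
solve A·x = −loads:
  F[0-1] = +2219.3523 N (tension)
  F[0-2] = +524.4025 N (tension)
  F[1-2] = -2438.0792 N (compression)
  F[1-3] = +465.8065 N (tension)
  F[2-3] = -658.1912 N (compression)
  Rx@0 = -1428.9200 N
  Ry@0 = -2026.6655 N
  Ry@2 = +2918.0355 N

465.807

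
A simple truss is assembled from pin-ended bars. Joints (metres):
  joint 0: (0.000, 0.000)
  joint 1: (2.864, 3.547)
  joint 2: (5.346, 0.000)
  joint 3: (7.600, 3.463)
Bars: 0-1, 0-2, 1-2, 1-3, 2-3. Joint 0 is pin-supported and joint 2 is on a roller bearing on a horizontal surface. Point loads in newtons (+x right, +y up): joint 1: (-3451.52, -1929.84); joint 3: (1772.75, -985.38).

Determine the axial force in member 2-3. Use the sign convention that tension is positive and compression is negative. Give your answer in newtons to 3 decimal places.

-1125.216

N=4 nodes, M=5 members, R=3 reactions → 2N=8, M+R=8
member 0 (0-1): L=4.5589, (cx,cy)=(0.6282,0.7780)
member 1 (0-2): L=5.3460, (cx,cy)=(1.0000,0.0000)
member 2 (1-2): L=4.3291, (cx,cy)=(0.5733,-0.8193)
member 3 (1-3): L=4.7367, (cx,cy)=(0.9998,-0.0177)
member 4 (2-3): L=4.1319, (cx,cy)=(0.5455,0.8381)
solve A·x = −loads:
  F[0-1] = -2085.0039 N (compression)
  F[0-2] = -368.9296 N (compression)
  F[1-2] = -427.1311 N (compression)
  F[1-3] = +2386.9389 N (tension)
  F[2-3] = -1125.2163 N (compression)
  Rx@0 = +1678.7700 N
  Ry@0 = +1622.2081 N
  Ry@2 = +1293.0119 N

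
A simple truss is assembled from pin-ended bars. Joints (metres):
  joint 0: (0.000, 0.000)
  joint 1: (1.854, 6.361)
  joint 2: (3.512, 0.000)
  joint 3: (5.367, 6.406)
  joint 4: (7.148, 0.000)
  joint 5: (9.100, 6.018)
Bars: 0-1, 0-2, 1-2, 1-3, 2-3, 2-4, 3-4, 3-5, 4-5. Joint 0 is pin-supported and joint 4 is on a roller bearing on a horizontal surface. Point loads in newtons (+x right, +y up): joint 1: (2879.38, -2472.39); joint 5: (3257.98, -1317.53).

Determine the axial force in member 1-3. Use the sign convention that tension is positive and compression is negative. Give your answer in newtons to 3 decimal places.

N=6 nodes, M=9 members, R=3 reactions → 2N=12, M+R=12
member 0 (0-1): L=6.6257, (cx,cy)=(0.2798,0.9601)
member 1 (0-2): L=3.5120, (cx,cy)=(1.0000,0.0000)
member 2 (1-2): L=6.5735, (cx,cy)=(0.2522,-0.9677)
member 3 (1-3): L=3.5133, (cx,cy)=(0.9999,0.0128)
member 4 (2-3): L=6.6692, (cx,cy)=(0.2781,0.9605)
member 5 (2-4): L=3.6360, (cx,cy)=(1.0000,0.0000)
member 6 (3-4): L=6.6490, (cx,cy)=(0.2679,-0.9635)
member 7 (3-5): L=3.7531, (cx,cy)=(0.9946,-0.1034)
member 8 (4-5): L=6.3267, (cx,cy)=(0.3085,0.9512)
solve A·x = −loads:
  F[0-1] = +3993.5049 N (tension)
  F[0-2] = +5019.8961 N (tension)
  F[1-2] = -6518.6265 N (compression)
  F[1-3] = -117.7735 N (compression)
  F[2-3] = +6567.0136 N (tension)
  F[2-4] = +1549.1589 N (tension)
  F[3-4] = -6930.1622 N (compression)
  F[3-5] = +3584.3472 N (tension)
  F[4-5] = -995.5468 N (compression)
  Rx@0 = -6137.3600 N
  Ry@0 = -3833.9739 N
  Ry@4 = +7623.8939 N

-117.774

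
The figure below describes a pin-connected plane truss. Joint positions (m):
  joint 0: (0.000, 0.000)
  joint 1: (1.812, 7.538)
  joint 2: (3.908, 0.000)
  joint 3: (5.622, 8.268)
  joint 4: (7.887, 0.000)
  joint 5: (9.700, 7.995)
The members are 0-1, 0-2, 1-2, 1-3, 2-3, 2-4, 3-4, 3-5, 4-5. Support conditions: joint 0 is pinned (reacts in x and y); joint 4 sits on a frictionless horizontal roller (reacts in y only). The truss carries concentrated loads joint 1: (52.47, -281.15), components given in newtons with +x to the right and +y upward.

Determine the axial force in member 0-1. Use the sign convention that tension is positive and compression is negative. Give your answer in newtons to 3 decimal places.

N=6 nodes, M=9 members, R=3 reactions → 2N=12, M+R=12
member 0 (0-1): L=7.7527, (cx,cy)=(0.2337,0.9723)
member 1 (0-2): L=3.9080, (cx,cy)=(1.0000,0.0000)
member 2 (1-2): L=7.8240, (cx,cy)=(0.2679,-0.9634)
member 3 (1-3): L=3.8793, (cx,cy)=(0.9821,0.1882)
member 4 (2-3): L=8.4438, (cx,cy)=(0.2030,0.9792)
member 5 (2-4): L=3.9790, (cx,cy)=(1.0000,0.0000)
member 6 (3-4): L=8.5726, (cx,cy)=(0.2642,-0.9645)
member 7 (3-5): L=4.0871, (cx,cy)=(0.9978,-0.0668)
member 8 (4-5): L=8.1980, (cx,cy)=(0.2212,0.9752)
solve A·x = −loads:
  F[0-1] = -171.1493 N (compression)
  F[0-2] = +92.4717 N (tension)
  F[1-2] = -130.5299 N (compression)
  F[1-3] = -58.5495 N (compression)
  F[2-3] = +128.4326 N (tension)
  F[2-4] = +31.4331 N (tension)
  F[3-4] = -118.9687 N (compression)
  F[3-5] = +0.0000 N (tension)
  F[4-5] = -0.0000 N (compression)
  Rx@0 = -52.4700 N
  Ry@0 = +166.4090 N
  Ry@4 = +114.7410 N

-171.149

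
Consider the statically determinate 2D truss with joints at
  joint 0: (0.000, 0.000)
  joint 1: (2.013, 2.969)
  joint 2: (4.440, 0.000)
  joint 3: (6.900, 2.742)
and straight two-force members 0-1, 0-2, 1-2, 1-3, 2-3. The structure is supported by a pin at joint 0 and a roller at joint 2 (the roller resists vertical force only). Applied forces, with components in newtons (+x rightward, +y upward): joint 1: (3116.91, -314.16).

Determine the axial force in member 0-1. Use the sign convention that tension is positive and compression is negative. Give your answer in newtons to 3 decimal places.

N=4 nodes, M=5 members, R=3 reactions → 2N=8, M+R=8
member 0 (0-1): L=3.5871, (cx,cy)=(0.5612,0.8277)
member 1 (0-2): L=4.4400, (cx,cy)=(1.0000,0.0000)
member 2 (1-2): L=3.8347, (cx,cy)=(0.6329,-0.7742)
member 3 (1-3): L=4.8923, (cx,cy)=(0.9989,-0.0464)
member 4 (2-3): L=3.6838, (cx,cy)=(0.6678,0.7443)
solve A·x = −loads:
  F[0-1] = +2310.6769 N (tension)
  F[0-2] = +1820.2021 N (tension)
  F[1-2] = -2875.9851 N (compression)
  F[1-3] = +0.0000 N (tension)
  F[2-3] = -0.0000 N (compression)
  Rx@0 = -3116.9100 N
  Ry@0 = -1912.5314 N
  Ry@2 = +2226.6914 N

2310.677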